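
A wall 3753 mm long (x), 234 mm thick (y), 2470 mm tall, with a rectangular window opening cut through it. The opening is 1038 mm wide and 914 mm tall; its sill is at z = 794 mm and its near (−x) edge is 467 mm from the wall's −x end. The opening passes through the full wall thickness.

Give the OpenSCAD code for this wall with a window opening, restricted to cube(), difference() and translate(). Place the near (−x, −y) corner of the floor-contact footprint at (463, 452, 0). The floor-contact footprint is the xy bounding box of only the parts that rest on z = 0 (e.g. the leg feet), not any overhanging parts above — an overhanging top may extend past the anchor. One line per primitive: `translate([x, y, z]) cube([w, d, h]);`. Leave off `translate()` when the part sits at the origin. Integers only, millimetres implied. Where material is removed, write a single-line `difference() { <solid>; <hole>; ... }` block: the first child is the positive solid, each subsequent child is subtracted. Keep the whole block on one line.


difference() { translate([463, 452, 0]) cube([3753, 234, 2470]); translate([930, 452, 794]) cube([1038, 234, 914]); }


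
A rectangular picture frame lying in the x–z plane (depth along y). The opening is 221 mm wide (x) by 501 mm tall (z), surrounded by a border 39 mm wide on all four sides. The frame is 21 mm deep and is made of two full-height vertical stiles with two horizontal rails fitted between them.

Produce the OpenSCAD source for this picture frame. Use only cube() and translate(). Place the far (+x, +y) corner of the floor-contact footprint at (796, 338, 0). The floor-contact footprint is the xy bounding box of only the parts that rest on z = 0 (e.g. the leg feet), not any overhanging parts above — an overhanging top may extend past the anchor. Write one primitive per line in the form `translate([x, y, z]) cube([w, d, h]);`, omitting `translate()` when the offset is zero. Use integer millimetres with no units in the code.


translate([497, 317, 0]) cube([39, 21, 579]);
translate([757, 317, 0]) cube([39, 21, 579]);
translate([536, 317, 0]) cube([221, 21, 39]);
translate([536, 317, 540]) cube([221, 21, 39]);


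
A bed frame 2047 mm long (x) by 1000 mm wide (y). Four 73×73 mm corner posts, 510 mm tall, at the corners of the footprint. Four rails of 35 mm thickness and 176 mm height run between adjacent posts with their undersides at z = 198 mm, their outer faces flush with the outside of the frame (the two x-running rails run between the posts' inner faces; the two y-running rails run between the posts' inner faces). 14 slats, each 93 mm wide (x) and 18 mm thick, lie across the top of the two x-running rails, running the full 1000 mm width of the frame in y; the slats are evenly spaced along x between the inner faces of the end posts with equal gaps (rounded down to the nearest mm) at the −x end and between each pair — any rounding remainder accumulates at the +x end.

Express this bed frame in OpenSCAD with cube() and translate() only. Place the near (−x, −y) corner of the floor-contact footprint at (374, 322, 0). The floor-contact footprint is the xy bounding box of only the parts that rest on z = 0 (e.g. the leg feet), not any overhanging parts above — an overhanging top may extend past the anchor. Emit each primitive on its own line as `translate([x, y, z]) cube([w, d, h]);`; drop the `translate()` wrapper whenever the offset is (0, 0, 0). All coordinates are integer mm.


translate([374, 322, 0]) cube([73, 73, 510]);
translate([374, 1249, 0]) cube([73, 73, 510]);
translate([2348, 322, 0]) cube([73, 73, 510]);
translate([2348, 1249, 0]) cube([73, 73, 510]);
translate([447, 322, 198]) cube([1901, 35, 176]);
translate([447, 1287, 198]) cube([1901, 35, 176]);
translate([374, 395, 198]) cube([35, 854, 176]);
translate([2386, 395, 198]) cube([35, 854, 176]);
translate([486, 322, 374]) cube([93, 1000, 18]);
translate([618, 322, 374]) cube([93, 1000, 18]);
translate([750, 322, 374]) cube([93, 1000, 18]);
translate([882, 322, 374]) cube([93, 1000, 18]);
translate([1014, 322, 374]) cube([93, 1000, 18]);
translate([1146, 322, 374]) cube([93, 1000, 18]);
translate([1278, 322, 374]) cube([93, 1000, 18]);
translate([1410, 322, 374]) cube([93, 1000, 18]);
translate([1542, 322, 374]) cube([93, 1000, 18]);
translate([1674, 322, 374]) cube([93, 1000, 18]);
translate([1806, 322, 374]) cube([93, 1000, 18]);
translate([1938, 322, 374]) cube([93, 1000, 18]);
translate([2070, 322, 374]) cube([93, 1000, 18]);
translate([2202, 322, 374]) cube([93, 1000, 18]);


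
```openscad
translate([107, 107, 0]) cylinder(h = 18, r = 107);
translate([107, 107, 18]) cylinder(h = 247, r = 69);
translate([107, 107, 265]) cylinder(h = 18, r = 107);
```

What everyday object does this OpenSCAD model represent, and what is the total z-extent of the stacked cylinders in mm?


A spool. The overall height is 283 mm.

Three coaxial cylinders, large–small–large — a spool. Two 18 mm flanges and a 247 mm core give 18 + 247 + 18 = 283 mm.


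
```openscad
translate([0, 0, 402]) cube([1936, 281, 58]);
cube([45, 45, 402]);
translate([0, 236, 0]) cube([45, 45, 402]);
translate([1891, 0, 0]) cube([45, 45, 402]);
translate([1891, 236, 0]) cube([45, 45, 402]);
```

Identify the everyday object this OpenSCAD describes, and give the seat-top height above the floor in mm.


A bench. The seat-top height is 460 mm.

A long slab on four corner posts — a bench. The slab sits at z = 402 with thickness 58, so the top is 402 + 58 = 460 mm.


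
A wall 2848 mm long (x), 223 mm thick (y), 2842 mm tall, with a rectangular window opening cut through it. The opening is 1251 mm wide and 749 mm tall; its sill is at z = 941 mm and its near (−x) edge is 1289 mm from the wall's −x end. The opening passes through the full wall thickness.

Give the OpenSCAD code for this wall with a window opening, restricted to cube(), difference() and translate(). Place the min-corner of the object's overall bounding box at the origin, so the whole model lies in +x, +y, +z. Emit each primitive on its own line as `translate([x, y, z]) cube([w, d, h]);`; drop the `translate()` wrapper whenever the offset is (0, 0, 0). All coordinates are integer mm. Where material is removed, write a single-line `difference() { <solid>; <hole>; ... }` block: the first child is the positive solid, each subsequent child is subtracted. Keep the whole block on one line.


difference() { cube([2848, 223, 2842]); translate([1289, 0, 941]) cube([1251, 223, 749]); }


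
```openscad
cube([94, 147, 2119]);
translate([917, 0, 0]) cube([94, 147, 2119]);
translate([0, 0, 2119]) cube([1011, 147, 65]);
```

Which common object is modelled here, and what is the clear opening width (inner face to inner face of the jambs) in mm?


A door frame. The clear opening width is 823 mm.

Two 2119 mm tall posts with a header on top — a door frame. The left jamb is 94 mm wide at x = 0; the right jamb starts at x = 917. The clear opening is 917 − 94 = 823 mm.


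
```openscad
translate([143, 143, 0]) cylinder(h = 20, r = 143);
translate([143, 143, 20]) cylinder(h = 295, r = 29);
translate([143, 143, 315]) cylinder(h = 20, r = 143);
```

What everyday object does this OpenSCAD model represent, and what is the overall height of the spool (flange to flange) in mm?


A spool. The overall height is 335 mm.

Three coaxial cylinders, large–small–large — a spool. Two 20 mm flanges and a 295 mm core give 20 + 295 + 20 = 335 mm.


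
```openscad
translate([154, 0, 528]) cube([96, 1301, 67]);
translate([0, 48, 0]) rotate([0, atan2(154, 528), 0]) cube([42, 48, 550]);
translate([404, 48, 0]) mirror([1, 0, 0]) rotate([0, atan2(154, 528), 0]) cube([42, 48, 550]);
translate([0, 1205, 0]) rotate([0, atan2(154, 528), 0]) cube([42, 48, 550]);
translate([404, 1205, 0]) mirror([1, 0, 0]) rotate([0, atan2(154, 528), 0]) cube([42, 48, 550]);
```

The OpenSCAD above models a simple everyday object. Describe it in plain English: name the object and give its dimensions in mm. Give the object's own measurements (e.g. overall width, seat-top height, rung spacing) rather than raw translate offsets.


A sawhorse. A 96×1301×67 mm beam (x, y, z) sits on two A-frame leg pairs. Each pair is two raked legs of 42×48 mm section (48 mm along y) splaying symmetrically in x. Each leg rises 528 mm vertically over 154 mm of horizontal reach and is 550 mm long along its own axis. Every leg's outer bottom edge rests on the floor and its outer top edge meets a bottom edge of the beam — the left legs (tilting toward +x) meet the beam's −x bottom edge, the right legs (their mirror images, tilting toward −x) meet its +x bottom edge — so the leg tops tuck under the beam, the beam's underside is 528 mm above the floor, and the feet are 404 mm apart outside-to-outside with the beam centred between them. The two leg pairs are set in 48 mm from either end of the beam.


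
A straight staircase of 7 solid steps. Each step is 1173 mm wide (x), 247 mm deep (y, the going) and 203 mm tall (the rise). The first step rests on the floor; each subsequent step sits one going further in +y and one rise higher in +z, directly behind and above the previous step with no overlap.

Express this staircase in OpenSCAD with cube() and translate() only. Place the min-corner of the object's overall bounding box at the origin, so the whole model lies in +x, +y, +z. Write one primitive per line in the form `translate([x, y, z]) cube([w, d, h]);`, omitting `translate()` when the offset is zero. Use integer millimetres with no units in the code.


cube([1173, 247, 203]);
translate([0, 247, 203]) cube([1173, 247, 203]);
translate([0, 494, 406]) cube([1173, 247, 203]);
translate([0, 741, 609]) cube([1173, 247, 203]);
translate([0, 988, 812]) cube([1173, 247, 203]);
translate([0, 1235, 1015]) cube([1173, 247, 203]);
translate([0, 1482, 1218]) cube([1173, 247, 203]);


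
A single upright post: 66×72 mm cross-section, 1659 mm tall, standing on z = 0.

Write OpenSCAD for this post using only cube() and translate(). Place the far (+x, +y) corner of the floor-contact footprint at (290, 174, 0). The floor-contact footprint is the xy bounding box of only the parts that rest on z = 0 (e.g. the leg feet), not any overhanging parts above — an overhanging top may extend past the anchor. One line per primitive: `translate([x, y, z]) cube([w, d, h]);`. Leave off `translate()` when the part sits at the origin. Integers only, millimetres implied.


translate([224, 102, 0]) cube([66, 72, 1659]);


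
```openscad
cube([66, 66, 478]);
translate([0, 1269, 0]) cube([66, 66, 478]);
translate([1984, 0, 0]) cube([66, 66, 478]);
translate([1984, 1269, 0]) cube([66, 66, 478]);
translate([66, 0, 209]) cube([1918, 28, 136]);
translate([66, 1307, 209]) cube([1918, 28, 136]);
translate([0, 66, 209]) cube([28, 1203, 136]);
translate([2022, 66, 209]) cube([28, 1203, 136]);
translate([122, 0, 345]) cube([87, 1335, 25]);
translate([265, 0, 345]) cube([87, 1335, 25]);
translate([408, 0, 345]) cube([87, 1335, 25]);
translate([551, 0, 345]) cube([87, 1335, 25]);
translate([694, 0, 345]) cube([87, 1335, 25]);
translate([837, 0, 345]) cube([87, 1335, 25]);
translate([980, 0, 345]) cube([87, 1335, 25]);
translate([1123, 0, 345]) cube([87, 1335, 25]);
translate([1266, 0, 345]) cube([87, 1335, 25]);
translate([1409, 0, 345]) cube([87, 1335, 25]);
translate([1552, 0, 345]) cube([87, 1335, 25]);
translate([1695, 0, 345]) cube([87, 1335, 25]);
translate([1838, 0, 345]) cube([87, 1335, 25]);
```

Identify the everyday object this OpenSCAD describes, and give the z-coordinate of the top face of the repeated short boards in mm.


A bed frame. The slat-top height is 370 mm.

Four posts, four rails, and a row of slats — a bed frame. Slats sit on the rails at z = 209 + 136 = 345; with slat thickness 25, the top is 370 mm.


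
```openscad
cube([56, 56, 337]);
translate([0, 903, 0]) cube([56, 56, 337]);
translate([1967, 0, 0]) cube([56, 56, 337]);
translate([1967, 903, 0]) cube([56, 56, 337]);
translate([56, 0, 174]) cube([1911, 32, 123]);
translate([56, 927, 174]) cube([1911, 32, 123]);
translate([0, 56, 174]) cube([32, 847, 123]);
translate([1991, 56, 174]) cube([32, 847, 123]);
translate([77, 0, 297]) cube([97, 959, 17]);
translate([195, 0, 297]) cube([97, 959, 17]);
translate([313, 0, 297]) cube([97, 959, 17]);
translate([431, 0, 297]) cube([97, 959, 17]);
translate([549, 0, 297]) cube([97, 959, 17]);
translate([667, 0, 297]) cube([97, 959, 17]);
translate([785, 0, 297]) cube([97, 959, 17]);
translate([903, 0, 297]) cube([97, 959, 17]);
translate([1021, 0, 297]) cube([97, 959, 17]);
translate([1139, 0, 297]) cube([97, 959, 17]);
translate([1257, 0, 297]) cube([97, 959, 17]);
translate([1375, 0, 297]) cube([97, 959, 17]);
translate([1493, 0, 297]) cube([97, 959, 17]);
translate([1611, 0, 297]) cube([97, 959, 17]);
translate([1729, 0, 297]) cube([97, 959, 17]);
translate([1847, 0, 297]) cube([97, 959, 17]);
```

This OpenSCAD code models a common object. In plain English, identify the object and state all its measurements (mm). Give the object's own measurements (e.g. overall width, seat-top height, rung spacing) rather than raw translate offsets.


A bed frame 2023 mm long (x) by 959 mm wide (y). Four 56×56 mm corner posts, 337 mm tall, at the corners of the footprint. Four rails of 32 mm thickness and 123 mm height run between adjacent posts with their undersides at z = 174 mm, their outer faces flush with the outside of the frame (the two x-running rails run between the posts' inner faces; the two y-running rails run between the posts' inner faces). 16 slats, each 97 mm wide (x) and 17 mm thick, lie across the top of the two x-running rails, running the full 959 mm width of the frame in y; along x they sit between the end posts with a 21 mm gap after the −x posts and between neighbouring slats, leaving 23 mm before the +x posts.


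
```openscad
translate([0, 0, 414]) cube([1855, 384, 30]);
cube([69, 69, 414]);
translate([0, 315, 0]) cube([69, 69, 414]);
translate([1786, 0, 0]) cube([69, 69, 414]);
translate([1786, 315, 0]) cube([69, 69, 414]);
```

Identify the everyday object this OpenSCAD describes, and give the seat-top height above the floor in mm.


A bench. The seat-top height is 444 mm.

A long slab on four corner posts — a bench. The slab sits at z = 414 with thickness 30, so the top is 414 + 30 = 444 mm.


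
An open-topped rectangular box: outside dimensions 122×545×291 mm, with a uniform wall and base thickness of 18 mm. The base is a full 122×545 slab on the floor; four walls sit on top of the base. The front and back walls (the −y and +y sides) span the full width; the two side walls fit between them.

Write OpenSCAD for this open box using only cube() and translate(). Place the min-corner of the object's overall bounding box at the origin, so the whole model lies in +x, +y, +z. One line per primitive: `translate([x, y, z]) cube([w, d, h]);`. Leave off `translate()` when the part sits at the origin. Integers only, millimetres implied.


cube([122, 545, 18]);
translate([0, 0, 18]) cube([122, 18, 273]);
translate([0, 527, 18]) cube([122, 18, 273]);
translate([0, 18, 18]) cube([18, 509, 273]);
translate([104, 18, 18]) cube([18, 509, 273]);


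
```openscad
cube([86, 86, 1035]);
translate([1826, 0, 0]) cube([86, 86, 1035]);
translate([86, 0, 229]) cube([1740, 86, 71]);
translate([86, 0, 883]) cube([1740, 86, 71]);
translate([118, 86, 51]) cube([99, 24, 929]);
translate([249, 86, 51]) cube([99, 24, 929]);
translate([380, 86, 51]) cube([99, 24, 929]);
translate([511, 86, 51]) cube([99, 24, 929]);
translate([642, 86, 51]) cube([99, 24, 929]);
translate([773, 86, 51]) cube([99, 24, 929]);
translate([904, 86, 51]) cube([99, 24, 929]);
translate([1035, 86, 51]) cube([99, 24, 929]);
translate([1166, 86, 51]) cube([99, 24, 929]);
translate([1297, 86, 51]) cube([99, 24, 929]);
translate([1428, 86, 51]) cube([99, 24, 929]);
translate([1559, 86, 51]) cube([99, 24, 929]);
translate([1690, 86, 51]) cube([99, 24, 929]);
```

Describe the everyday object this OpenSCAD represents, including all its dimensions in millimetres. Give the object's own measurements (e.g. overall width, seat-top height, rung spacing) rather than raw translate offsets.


A fence section. Two 86×86 mm posts, 1035 mm tall, stand on the floor with a clear span of 1740 mm between their inner faces. Two horizontal rails of 86×71 mm section span the gap between the posts with their undersides at z = 229 mm and z = 883 mm, flush with the posts' −y face. 13 pickets, each 99 mm wide, 24 mm thick and 929 mm tall, are fixed to the +y face of the rails with their bottoms at z = 51 mm, spaced across the span with a 32 mm gap after the −x post and between neighbouring pickets, with 37 mm left before the +x post.


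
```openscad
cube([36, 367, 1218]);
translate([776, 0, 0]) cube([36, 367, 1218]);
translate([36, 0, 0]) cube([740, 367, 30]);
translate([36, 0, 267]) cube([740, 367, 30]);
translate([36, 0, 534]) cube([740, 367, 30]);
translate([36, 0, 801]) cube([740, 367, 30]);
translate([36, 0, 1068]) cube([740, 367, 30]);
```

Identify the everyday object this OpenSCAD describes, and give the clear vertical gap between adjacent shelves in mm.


A bookshelf. The clear shelf gap is 237 mm.

Two tall side panels with 5 horizontal boards between them — a bookshelf. The first two shelf undersides are at z = 0 and z = 267; with shelf thickness 30, the clear gap is 267 − 0 − 30 = 237 mm.


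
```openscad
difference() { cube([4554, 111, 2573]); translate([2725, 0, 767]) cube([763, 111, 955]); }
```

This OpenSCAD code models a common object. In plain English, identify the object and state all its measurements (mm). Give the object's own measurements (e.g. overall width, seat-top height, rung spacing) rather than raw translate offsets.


A wall 4554 mm long (x), 111 mm thick (y), 2573 mm tall, with a rectangular window opening cut through it. The opening is 763 mm wide and 955 mm tall; its sill is at z = 767 mm and its near (−x) edge is 2725 mm from the wall's −x end. The opening passes through the full wall thickness.


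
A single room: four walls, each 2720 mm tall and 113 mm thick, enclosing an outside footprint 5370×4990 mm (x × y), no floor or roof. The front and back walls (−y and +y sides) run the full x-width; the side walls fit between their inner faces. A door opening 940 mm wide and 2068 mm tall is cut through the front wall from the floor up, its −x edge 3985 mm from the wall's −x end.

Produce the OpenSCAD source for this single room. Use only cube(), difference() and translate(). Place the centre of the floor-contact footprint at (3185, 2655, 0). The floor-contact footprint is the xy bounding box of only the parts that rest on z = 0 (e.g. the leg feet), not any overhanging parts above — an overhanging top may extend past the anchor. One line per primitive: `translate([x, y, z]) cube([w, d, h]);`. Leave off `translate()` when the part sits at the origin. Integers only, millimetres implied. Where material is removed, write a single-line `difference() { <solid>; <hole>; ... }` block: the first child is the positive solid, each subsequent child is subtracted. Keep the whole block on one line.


difference() { translate([500, 160, 0]) cube([5370, 113, 2720]); translate([4485, 160, 0]) cube([940, 113, 2068]); }
translate([500, 5037, 0]) cube([5370, 113, 2720]);
translate([500, 273, 0]) cube([113, 4764, 2720]);
translate([5757, 273, 0]) cube([113, 4764, 2720]);


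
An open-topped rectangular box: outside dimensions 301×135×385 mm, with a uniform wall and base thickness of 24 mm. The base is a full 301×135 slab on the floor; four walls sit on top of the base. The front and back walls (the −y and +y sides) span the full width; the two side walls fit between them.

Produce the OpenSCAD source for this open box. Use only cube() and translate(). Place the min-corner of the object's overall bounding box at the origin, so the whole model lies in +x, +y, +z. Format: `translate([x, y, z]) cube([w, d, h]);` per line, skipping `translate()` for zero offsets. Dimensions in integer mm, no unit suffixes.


cube([301, 135, 24]);
translate([0, 0, 24]) cube([301, 24, 361]);
translate([0, 111, 24]) cube([301, 24, 361]);
translate([0, 24, 24]) cube([24, 87, 361]);
translate([277, 24, 24]) cube([24, 87, 361]);


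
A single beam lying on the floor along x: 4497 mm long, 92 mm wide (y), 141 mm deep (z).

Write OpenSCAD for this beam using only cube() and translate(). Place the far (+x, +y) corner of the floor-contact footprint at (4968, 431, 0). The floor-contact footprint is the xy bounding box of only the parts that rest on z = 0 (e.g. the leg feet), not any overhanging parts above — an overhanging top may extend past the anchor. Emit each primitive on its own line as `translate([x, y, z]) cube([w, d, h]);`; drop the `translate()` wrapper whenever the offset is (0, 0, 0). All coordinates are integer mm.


translate([471, 339, 0]) cube([4497, 92, 141]);


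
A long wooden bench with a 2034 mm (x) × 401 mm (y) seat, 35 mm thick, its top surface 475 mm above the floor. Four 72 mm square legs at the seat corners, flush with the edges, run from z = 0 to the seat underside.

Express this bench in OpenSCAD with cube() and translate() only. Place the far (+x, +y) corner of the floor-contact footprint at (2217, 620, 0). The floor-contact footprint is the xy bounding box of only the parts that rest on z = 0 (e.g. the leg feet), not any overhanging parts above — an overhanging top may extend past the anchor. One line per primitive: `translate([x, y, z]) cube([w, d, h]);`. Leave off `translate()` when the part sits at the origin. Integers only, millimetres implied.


translate([183, 219, 440]) cube([2034, 401, 35]);
translate([183, 219, 0]) cube([72, 72, 440]);
translate([183, 548, 0]) cube([72, 72, 440]);
translate([2145, 219, 0]) cube([72, 72, 440]);
translate([2145, 548, 0]) cube([72, 72, 440]);


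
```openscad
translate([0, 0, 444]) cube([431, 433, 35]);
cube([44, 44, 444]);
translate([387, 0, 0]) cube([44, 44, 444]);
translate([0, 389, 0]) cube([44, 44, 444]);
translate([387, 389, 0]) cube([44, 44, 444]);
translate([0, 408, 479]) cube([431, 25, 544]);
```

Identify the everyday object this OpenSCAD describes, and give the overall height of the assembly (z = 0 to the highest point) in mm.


A chair. The overall height is 1023 mm.

A slab on four corner posts with a tall panel at the back — a chair. The seat slab sits at z = 444 with thickness 35, and the 544 mm backrest starts at the seat top, so the overall height is 444 + 35 + 544 = 1023 mm.


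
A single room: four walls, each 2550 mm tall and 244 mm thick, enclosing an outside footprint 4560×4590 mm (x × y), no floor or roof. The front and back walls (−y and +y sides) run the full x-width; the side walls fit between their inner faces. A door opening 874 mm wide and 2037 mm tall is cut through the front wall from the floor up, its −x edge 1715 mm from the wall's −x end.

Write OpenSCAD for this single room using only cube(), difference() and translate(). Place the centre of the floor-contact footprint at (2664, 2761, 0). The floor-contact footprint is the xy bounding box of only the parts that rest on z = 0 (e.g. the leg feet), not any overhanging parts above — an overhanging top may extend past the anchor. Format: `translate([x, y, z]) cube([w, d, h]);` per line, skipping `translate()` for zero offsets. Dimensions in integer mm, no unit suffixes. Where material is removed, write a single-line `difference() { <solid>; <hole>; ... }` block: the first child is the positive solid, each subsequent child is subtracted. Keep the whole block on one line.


difference() { translate([384, 466, 0]) cube([4560, 244, 2550]); translate([2099, 466, 0]) cube([874, 244, 2037]); }
translate([384, 4812, 0]) cube([4560, 244, 2550]);
translate([384, 710, 0]) cube([244, 4102, 2550]);
translate([4700, 710, 0]) cube([244, 4102, 2550]);


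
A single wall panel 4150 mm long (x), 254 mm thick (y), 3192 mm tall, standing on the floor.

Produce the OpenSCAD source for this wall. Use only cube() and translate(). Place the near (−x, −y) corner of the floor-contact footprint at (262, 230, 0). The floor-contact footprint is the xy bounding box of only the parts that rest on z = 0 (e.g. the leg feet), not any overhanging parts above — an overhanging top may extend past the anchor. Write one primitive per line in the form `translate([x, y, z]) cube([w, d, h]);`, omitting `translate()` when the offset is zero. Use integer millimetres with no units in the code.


translate([262, 230, 0]) cube([4150, 254, 3192]);


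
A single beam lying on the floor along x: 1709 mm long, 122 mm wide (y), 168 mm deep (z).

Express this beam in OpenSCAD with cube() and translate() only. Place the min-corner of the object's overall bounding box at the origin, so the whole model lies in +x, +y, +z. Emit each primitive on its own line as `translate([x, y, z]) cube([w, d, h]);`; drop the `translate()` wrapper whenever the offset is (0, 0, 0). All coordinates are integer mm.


cube([1709, 122, 168]);


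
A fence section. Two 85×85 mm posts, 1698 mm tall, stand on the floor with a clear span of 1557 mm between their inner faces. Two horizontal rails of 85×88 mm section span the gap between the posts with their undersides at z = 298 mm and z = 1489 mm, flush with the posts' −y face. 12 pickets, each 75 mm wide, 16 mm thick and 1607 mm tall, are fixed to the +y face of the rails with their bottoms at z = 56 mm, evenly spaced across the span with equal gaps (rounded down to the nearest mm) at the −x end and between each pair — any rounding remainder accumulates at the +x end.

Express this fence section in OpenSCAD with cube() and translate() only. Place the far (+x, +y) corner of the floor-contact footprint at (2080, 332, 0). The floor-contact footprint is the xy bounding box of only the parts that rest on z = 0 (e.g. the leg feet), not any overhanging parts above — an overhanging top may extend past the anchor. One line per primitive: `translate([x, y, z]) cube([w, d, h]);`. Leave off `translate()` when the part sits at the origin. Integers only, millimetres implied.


translate([353, 247, 0]) cube([85, 85, 1698]);
translate([1995, 247, 0]) cube([85, 85, 1698]);
translate([438, 247, 298]) cube([1557, 85, 88]);
translate([438, 247, 1489]) cube([1557, 85, 88]);
translate([488, 332, 56]) cube([75, 16, 1607]);
translate([613, 332, 56]) cube([75, 16, 1607]);
translate([738, 332, 56]) cube([75, 16, 1607]);
translate([863, 332, 56]) cube([75, 16, 1607]);
translate([988, 332, 56]) cube([75, 16, 1607]);
translate([1113, 332, 56]) cube([75, 16, 1607]);
translate([1238, 332, 56]) cube([75, 16, 1607]);
translate([1363, 332, 56]) cube([75, 16, 1607]);
translate([1488, 332, 56]) cube([75, 16, 1607]);
translate([1613, 332, 56]) cube([75, 16, 1607]);
translate([1738, 332, 56]) cube([75, 16, 1607]);
translate([1863, 332, 56]) cube([75, 16, 1607]);


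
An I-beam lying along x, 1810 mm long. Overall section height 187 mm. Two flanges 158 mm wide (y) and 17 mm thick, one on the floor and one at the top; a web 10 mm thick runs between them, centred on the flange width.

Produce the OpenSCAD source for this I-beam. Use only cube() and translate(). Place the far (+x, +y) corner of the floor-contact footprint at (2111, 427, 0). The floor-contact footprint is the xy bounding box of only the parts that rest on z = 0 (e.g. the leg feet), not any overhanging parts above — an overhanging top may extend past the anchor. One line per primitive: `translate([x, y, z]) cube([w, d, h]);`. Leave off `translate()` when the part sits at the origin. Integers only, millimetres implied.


translate([301, 269, 0]) cube([1810, 158, 17]);
translate([301, 343, 17]) cube([1810, 10, 153]);
translate([301, 269, 170]) cube([1810, 158, 17]);


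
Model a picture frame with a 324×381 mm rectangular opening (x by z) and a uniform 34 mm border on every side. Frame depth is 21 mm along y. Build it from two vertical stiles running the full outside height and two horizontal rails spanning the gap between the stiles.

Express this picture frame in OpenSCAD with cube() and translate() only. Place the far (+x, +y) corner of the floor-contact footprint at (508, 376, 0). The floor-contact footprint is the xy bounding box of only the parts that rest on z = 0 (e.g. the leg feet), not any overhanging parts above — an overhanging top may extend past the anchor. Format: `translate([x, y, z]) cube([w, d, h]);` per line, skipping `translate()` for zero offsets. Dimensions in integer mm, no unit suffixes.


translate([116, 355, 0]) cube([34, 21, 449]);
translate([474, 355, 0]) cube([34, 21, 449]);
translate([150, 355, 0]) cube([324, 21, 34]);
translate([150, 355, 415]) cube([324, 21, 34]);


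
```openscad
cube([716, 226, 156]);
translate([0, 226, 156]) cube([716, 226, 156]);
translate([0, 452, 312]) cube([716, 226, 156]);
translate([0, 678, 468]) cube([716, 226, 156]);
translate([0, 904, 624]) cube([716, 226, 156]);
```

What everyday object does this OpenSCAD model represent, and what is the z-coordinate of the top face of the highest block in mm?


A staircase. The total rise is 780 mm.

5 identical blocks, each offset up and back from the previous — a staircase. Each step is 156 mm tall and there are 5 of them, so the total rise is 5 × 156 = 780 mm.


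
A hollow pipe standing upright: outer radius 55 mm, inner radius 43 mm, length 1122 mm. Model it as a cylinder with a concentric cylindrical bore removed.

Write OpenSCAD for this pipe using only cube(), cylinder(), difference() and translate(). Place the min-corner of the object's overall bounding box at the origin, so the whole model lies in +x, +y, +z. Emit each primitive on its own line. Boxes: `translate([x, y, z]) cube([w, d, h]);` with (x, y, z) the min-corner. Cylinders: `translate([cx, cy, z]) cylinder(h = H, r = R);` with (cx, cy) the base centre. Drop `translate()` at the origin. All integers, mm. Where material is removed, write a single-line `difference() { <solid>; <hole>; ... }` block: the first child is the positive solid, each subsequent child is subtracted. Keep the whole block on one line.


difference() { translate([55, 55, 0]) cylinder(h = 1122, r = 55); translate([55, 55, 0]) cylinder(h = 1122, r = 43); }


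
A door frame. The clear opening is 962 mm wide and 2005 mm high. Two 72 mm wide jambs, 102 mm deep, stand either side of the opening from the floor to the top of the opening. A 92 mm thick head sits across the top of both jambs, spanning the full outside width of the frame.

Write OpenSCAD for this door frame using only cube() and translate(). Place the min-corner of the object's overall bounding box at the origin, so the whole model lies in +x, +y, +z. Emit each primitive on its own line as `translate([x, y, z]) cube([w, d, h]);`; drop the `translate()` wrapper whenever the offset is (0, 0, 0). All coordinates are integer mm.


cube([72, 102, 2005]);
translate([1034, 0, 0]) cube([72, 102, 2005]);
translate([0, 0, 2005]) cube([1106, 102, 92]);


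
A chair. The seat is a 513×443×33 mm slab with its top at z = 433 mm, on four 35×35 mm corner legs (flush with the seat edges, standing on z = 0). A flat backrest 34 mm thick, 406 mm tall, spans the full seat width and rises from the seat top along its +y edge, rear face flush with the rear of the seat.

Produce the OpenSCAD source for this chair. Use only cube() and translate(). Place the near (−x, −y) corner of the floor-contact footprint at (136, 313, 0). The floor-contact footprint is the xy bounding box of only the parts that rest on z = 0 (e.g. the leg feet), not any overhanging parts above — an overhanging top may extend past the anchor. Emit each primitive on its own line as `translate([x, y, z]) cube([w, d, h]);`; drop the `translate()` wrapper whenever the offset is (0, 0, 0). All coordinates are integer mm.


translate([136, 313, 400]) cube([513, 443, 33]);
translate([136, 313, 0]) cube([35, 35, 400]);
translate([614, 313, 0]) cube([35, 35, 400]);
translate([136, 721, 0]) cube([35, 35, 400]);
translate([614, 721, 0]) cube([35, 35, 400]);
translate([136, 722, 433]) cube([513, 34, 406]);


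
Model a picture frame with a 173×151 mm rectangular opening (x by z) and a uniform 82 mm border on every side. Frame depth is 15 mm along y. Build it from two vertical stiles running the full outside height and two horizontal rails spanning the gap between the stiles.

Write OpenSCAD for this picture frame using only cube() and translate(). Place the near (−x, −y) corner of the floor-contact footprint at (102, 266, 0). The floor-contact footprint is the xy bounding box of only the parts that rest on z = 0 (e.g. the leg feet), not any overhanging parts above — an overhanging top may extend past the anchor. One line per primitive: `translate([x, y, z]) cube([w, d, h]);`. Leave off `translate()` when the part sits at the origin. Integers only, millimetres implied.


translate([102, 266, 0]) cube([82, 15, 315]);
translate([357, 266, 0]) cube([82, 15, 315]);
translate([184, 266, 0]) cube([173, 15, 82]);
translate([184, 266, 233]) cube([173, 15, 82]);


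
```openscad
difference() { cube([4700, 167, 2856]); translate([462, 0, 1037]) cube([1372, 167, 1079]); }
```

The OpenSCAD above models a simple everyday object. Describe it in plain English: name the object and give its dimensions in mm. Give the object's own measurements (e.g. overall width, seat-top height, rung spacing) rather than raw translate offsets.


A wall 4700 mm long (x), 167 mm thick (y), 2856 mm tall, with a rectangular window opening cut through it. The opening is 1372 mm wide and 1079 mm tall; its sill is at z = 1037 mm and its near (−x) edge is 462 mm from the wall's −x end. The opening passes through the full wall thickness.


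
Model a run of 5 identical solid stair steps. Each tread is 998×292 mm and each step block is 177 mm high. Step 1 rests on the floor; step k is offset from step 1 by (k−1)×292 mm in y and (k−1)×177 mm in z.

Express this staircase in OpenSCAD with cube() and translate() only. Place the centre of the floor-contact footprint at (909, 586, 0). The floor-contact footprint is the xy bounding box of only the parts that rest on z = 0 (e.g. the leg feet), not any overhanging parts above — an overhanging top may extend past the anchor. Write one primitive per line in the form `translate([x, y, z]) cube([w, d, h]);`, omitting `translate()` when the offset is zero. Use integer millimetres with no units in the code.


translate([410, 440, 0]) cube([998, 292, 177]);
translate([410, 732, 177]) cube([998, 292, 177]);
translate([410, 1024, 354]) cube([998, 292, 177]);
translate([410, 1316, 531]) cube([998, 292, 177]);
translate([410, 1608, 708]) cube([998, 292, 177]);


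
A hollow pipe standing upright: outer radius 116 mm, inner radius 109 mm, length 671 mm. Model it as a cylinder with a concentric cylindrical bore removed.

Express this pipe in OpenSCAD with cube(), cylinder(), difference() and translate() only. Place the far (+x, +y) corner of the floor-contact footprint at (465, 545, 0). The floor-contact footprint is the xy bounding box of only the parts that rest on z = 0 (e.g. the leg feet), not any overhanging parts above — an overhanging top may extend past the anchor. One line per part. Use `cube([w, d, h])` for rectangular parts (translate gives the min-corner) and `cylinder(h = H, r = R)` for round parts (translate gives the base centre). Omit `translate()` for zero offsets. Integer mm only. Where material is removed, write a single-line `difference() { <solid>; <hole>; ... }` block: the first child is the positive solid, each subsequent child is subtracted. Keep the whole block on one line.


difference() { translate([349, 429, 0]) cylinder(h = 671, r = 116); translate([349, 429, 0]) cylinder(h = 671, r = 109); }


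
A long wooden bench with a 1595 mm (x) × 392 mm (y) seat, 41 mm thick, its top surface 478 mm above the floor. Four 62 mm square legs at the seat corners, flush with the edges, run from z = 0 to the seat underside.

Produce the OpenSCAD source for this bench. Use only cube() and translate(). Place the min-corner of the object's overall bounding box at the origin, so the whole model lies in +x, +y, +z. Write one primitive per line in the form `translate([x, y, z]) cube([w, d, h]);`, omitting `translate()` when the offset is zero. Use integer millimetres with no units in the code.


translate([0, 0, 437]) cube([1595, 392, 41]);
cube([62, 62, 437]);
translate([0, 330, 0]) cube([62, 62, 437]);
translate([1533, 0, 0]) cube([62, 62, 437]);
translate([1533, 330, 0]) cube([62, 62, 437]);


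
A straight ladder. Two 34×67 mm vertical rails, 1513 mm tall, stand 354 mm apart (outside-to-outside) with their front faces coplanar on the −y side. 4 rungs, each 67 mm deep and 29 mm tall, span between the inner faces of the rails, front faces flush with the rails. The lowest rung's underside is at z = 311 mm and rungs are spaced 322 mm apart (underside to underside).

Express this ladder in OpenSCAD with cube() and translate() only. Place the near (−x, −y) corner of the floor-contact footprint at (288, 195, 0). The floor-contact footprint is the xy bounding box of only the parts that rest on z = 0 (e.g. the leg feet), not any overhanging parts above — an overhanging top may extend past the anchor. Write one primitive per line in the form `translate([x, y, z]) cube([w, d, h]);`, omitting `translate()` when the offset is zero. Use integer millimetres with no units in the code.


translate([288, 195, 0]) cube([34, 67, 1513]);
translate([608, 195, 0]) cube([34, 67, 1513]);
translate([322, 195, 311]) cube([286, 67, 29]);
translate([322, 195, 633]) cube([286, 67, 29]);
translate([322, 195, 955]) cube([286, 67, 29]);
translate([322, 195, 1277]) cube([286, 67, 29]);


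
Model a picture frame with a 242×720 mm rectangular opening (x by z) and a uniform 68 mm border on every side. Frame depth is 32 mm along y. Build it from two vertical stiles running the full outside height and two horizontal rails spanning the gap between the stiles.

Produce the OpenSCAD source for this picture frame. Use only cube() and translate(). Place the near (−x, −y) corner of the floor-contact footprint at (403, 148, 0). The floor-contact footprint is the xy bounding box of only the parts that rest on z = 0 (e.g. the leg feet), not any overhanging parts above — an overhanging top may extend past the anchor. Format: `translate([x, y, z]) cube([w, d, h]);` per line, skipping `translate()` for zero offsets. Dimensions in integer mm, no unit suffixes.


translate([403, 148, 0]) cube([68, 32, 856]);
translate([713, 148, 0]) cube([68, 32, 856]);
translate([471, 148, 0]) cube([242, 32, 68]);
translate([471, 148, 788]) cube([242, 32, 68]);


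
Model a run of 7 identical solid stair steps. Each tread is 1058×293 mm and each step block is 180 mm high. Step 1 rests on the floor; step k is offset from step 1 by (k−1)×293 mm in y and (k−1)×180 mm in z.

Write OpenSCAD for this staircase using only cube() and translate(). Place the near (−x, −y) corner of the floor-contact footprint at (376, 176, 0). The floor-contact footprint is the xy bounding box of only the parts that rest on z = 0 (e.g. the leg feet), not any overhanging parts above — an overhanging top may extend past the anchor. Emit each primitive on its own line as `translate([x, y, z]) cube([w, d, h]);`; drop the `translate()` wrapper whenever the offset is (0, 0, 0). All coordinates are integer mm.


translate([376, 176, 0]) cube([1058, 293, 180]);
translate([376, 469, 180]) cube([1058, 293, 180]);
translate([376, 762, 360]) cube([1058, 293, 180]);
translate([376, 1055, 540]) cube([1058, 293, 180]);
translate([376, 1348, 720]) cube([1058, 293, 180]);
translate([376, 1641, 900]) cube([1058, 293, 180]);
translate([376, 1934, 1080]) cube([1058, 293, 180]);


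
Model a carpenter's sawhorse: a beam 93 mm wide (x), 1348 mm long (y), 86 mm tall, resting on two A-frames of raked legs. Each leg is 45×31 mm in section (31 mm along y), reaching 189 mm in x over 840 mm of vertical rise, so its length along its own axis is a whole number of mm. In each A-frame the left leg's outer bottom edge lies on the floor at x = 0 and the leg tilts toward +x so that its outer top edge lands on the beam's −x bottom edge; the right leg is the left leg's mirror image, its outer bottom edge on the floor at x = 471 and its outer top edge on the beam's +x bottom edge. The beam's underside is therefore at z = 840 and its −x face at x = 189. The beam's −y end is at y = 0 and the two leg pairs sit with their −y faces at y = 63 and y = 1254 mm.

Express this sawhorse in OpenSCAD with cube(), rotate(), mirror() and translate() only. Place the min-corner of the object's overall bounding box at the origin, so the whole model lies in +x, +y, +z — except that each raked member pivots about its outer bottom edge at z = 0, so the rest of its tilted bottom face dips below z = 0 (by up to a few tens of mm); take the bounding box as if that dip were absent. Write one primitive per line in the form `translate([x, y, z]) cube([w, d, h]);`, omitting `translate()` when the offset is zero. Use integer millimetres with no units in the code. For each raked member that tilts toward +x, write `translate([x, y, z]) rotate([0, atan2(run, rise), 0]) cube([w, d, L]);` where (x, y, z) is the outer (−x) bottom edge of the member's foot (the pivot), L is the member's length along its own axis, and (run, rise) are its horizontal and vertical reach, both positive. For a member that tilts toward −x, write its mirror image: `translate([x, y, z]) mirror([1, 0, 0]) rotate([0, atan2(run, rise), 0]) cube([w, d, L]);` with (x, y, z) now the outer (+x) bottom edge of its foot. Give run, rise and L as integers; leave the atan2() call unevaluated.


translate([189, 0, 840]) cube([93, 1348, 86]);
translate([0, 63, 0]) rotate([0, atan2(189, 840), 0]) cube([45, 31, 861]);
translate([471, 63, 0]) mirror([1, 0, 0]) rotate([0, atan2(189, 840), 0]) cube([45, 31, 861]);
translate([0, 1254, 0]) rotate([0, atan2(189, 840), 0]) cube([45, 31, 861]);
translate([471, 1254, 0]) mirror([1, 0, 0]) rotate([0, atan2(189, 840), 0]) cube([45, 31, 861]);
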